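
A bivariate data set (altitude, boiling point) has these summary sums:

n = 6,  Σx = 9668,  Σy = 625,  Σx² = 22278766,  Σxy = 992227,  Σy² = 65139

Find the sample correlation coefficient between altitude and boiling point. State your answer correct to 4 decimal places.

-0.9724

Sxx = Σx² − (Σx)²/n = 22278766 − 15578370.666667 = 6700395.333333
Sxy = Σxy − (Σx)(Σy)/n = 992227 − 1007083.333333 = -14856.333333
Syy = Σy² − (Σy)²/n = 65139 − 65104.166667 = 34.833333
r = Sxy/√(Sxx·Syy) = -14856.333333/√(233397104.111111) = -14856.333333/15277.339563 = -0.972442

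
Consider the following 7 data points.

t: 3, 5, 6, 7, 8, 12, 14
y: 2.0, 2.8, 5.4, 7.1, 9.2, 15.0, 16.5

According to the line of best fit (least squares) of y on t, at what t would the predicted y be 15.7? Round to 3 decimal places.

n = 7, Σx = 55, Σy = 58, Σxy = 586.7, Σx² = 523
Sxx = Σx² − (Σx)²/n = 523 − 432.142857 = 90.857143
Sxy = Σxy − (Σx)(Σy)/n = 586.7 − 455.714286 = 130.985714
b = Sxy/Sxx = 130.985714/90.857143 = 1.441667
a = ȳ − b·x̄ = 8.285714 − 1.441667·7.857143 = -3.041667
Set a + b·x = 15.7: x = (15.7 − (-3.041667)) / 1.441667 = 13

13.000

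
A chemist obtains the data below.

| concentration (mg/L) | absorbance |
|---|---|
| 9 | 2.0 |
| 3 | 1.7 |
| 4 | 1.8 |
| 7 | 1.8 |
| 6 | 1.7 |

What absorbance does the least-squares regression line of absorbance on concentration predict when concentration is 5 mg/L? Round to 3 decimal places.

n = 5, Σx = 29, Σy = 9, Σxy = 53.1, Σx² = 191
Sxx = Σx² − (Σx)²/n = 191 − 168.2 = 22.8
Sxy = Σxy − (Σx)(Σy)/n = 53.1 − 52.2 = 0.9
b = Sxy/Sxx = 0.9/22.8 = 0.039474
a = ȳ − b·x̄ = 1.8 − 0.039474·5.8 = 1.571053
ŷ(5) = a + b·5 = 1.571053 + 0.039474·5 = 1.768421

1.768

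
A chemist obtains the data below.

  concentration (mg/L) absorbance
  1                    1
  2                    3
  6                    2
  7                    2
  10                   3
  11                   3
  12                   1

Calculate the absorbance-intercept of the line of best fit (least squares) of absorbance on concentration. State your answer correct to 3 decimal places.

1.955

n = 7, Σx = 49, Σy = 15, Σxy = 108, Σx² = 455
Sxx = Σx² − (Σx)²/n = 455 − 343 = 112
Sxy = Σxy − (Σx)(Σy)/n = 108 − 105 = 3
b = Sxy/Sxx = 3/112 = 0.026786
a = ȳ − b·x̄ = 2.142857 − 0.026786·7 = 1.955357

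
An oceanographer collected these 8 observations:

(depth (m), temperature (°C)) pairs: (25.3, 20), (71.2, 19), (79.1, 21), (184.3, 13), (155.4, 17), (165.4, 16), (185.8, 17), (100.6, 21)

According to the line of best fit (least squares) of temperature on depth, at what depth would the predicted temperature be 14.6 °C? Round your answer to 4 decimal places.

n = 8, Σx = 967.1, Σy = 144, Σxy = 16475.2, Σx² = 142081.15
Sxx = Σx² − (Σx)²/n = 142081.15 − 116910.30125 = 25170.84875
Sxy = Σxy − (Σx)(Σy)/n = 16475.2 − 17407.8 = -932.6
b = Sxy/Sxx = -932.6/25170.84875 = -0.037051
a = ȳ − b·x̄ = 18 − (-0.037051)·120.8875 = 22.478978
Set a + b·x = 14.6: x = (14.6 − 22.478978) / (-0.037051) = 212.653408

212.6534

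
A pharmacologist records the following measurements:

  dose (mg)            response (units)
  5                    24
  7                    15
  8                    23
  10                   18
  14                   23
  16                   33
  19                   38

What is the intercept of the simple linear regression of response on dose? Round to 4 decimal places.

10.8916

n = 7, Σx = 79, Σy = 174, Σxy = 2161, Σx² = 1051
Sxx = Σx² − (Σx)²/n = 1051 − 891.571429 = 159.428571
Sxy = Σxy − (Σx)(Σy)/n = 2161 − 1963.714286 = 197.285714
b = Sxy/Sxx = 197.285714/159.428571 = 1.237455
a = ȳ − b·x̄ = 24.857143 − 1.237455·11.285714 = 10.891577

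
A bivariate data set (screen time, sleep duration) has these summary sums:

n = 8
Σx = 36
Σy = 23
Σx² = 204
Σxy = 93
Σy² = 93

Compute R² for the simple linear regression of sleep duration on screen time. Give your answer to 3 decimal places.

0.098

Sxx = Σx² − (Σx)²/n = 204 − 162 = 42
Sxy = Σxy − (Σx)(Σy)/n = 93 − 103.5 = -10.5
Syy = Σy² − (Σy)²/n = 93 − 66.125 = 26.875
R² = Sxy²/(Sxx·Syy) = (-10.5)²/(42·26.875) = 0.097674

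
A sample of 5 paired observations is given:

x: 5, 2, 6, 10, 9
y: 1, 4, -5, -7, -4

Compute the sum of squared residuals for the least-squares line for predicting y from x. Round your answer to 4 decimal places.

n = 5, Σx = 32, Σy = -11, Σxy = -123, Σx² = 246, Σy² = 107
Sxx = Σx² − (Σx)²/n = 246 − 204.8 = 41.2
Sxy = Σxy − (Σx)(Σy)/n = -123 − (-70.4) = -52.6
Syy = Σy² − (Σy)²/n = 107 − 24.2 = 82.8
b = Sxy/Sxx = -52.6/41.2 = -1.276699
SSE = Syy − b·Sxy = 82.8 − (-1.276699)·(-52.6) = 15.645631

15.6456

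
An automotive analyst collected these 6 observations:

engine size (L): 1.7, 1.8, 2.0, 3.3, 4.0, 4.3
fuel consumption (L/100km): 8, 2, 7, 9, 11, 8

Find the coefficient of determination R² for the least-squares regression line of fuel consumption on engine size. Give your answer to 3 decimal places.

n = 6, Σx = 17.1, Σy = 45, Σxy = 139.3, Σx² = 55.51, Σy² = 383
Sxx = Σx² − (Σx)²/n = 55.51 − 48.735 = 6.775
Sxy = Σxy − (Σx)(Σy)/n = 139.3 − 128.25 = 11.05
Syy = Σy² − (Σy)²/n = 383 − 337.5 = 45.5
R² = Sxy²/(Sxx·Syy) = (11.05)²/(6.775·45.5) = 0.396099

0.396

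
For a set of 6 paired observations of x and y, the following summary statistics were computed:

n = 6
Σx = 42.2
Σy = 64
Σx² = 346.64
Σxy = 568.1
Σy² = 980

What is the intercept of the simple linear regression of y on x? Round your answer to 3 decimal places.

-5.983

Sxx = Σx² − (Σx)²/n = 346.64 − 296.806667 = 49.833333
Sxy = Σxy − (Σx)(Σy)/n = 568.1 − 450.133333 = 117.966667
b = Sxy/Sxx = 117.966667/49.833333 = 2.367224
a = ȳ − b·x̄ = 10.666667 − 2.367224·7.033333 = -5.982809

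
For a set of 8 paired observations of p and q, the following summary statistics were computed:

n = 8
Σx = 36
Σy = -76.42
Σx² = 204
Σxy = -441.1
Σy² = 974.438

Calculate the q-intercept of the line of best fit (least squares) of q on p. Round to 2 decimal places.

0.86

Sxx = Σx² − (Σx)²/n = 204 − 162 = 42
Sxy = Σxy − (Σx)(Σy)/n = -441.1 − (-343.89) = -97.21
b = Sxy/Sxx = -97.21/42 = -2.314524
a = ȳ − b·x̄ = -9.5525 − (-2.314524)·4.5 = 0.862857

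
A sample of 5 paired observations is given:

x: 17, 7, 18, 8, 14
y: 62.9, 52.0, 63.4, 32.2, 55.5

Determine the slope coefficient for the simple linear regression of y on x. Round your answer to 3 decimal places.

1.987

n = 5, Σx = 64, Σy = 266, Σxy = 3609.1, Σx² = 922
Sxx = Σx² − (Σx)²/n = 922 − 819.2 = 102.8
Sxy = Σxy − (Σx)(Σy)/n = 3609.1 − 3404.8 = 204.3
b = Sxy/Sxx = 204.3/102.8 = 1.987354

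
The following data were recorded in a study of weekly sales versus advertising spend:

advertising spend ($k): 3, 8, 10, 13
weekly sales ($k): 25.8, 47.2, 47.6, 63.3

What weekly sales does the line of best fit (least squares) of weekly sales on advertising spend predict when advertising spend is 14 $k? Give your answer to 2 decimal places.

n = 4, Σx = 34, Σy = 183.9, Σxy = 1753.9, Σx² = 342
Sxx = Σx² − (Σx)²/n = 342 − 289 = 53
Sxy = Σxy − (Σx)(Σy)/n = 1753.9 − 1563.15 = 190.75
b = Sxy/Sxx = 190.75/53 = 3.599057
a = ȳ − b·x̄ = 45.975 − 3.599057·8.5 = 15.383019
ŷ(14) = a + b·14 = 15.383019 + 3.599057·14 = 65.769811

65.77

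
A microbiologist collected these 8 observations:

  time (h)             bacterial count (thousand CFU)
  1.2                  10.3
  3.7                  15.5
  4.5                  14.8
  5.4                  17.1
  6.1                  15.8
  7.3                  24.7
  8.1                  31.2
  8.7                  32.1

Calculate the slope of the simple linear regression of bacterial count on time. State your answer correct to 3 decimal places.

2.983

n = 8, Σx = 45, Σy = 161.5, Σxy = 1037.33, Σx² = 296.34
Sxx = Σx² − (Σx)²/n = 296.34 − 253.125 = 43.215
Sxy = Σxy − (Σx)(Σy)/n = 1037.33 − 908.4375 = 128.8925
b = Sxy/Sxx = 128.8925/43.215 = 2.982587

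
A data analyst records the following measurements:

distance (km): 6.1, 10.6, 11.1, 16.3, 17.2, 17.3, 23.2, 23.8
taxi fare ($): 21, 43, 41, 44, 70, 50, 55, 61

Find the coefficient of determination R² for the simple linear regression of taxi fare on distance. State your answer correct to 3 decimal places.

0.637

n = 8, Σx = 125.6, Σy = 385, Σxy = 6553, Σx² = 2238.28, Σy² = 20053
Sxx = Σx² − (Σx)²/n = 2238.28 − 1971.92 = 266.36
Sxy = Σxy − (Σx)(Σy)/n = 6553 − 6044.5 = 508.5
Syy = Σy² − (Σy)²/n = 20053 − 18528.125 = 1524.875
R² = Sxy²/(Sxx·Syy) = (508.5)²/(266.36·1524.875) = 0.636618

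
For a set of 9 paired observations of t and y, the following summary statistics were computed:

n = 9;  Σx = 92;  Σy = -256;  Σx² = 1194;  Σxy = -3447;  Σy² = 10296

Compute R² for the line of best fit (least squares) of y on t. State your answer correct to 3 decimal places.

Sxx = Σx² − (Σx)²/n = 1194 − 940.444444 = 253.555556
Sxy = Σxy − (Σx)(Σy)/n = -3447 − (-2616.888889) = -830.111111
Syy = Σy² − (Σy)²/n = 10296 − 7281.777778 = 3014.222222
R² = Sxy²/(Sxx·Syy) = (-830.111111)²/(253.555556·3014.222222) = 0.901621

0.902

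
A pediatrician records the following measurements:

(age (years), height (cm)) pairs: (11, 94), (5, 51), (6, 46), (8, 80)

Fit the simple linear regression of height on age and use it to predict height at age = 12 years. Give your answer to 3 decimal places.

104.714

n = 4, Σx = 30, Σy = 271, Σxy = 2205, Σx² = 246
Sxx = Σx² − (Σx)²/n = 246 − 225 = 21
Sxy = Σxy − (Σx)(Σy)/n = 2205 − 2032.5 = 172.5
b = Sxy/Sxx = 172.5/21 = 8.214286
a = ȳ − b·x̄ = 67.75 − 8.214286·7.5 = 6.142857
ŷ(12) = a + b·12 = 6.142857 + 8.214286·12 = 104.714286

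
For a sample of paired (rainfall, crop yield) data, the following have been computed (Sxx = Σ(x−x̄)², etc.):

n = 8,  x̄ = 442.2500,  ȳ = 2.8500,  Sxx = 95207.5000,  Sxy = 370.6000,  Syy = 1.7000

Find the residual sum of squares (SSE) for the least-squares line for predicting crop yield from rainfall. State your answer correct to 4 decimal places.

b = Sxy/Sxx = 370.6/95207.5 = 0.003893
SSE = Syy − b·Sxy = 1.7 − 0.003893·370.6 = 0.257421

0.2574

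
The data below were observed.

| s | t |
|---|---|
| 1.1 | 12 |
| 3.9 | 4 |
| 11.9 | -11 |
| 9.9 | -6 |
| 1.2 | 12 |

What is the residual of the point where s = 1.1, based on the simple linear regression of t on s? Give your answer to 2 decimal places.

0.47

n = 5, Σx = 28, Σy = 11, Σxy = -147.1, Σx² = 257.48
Sxx = Σx² − (Σx)²/n = 257.48 − 156.8 = 100.68
Sxy = Σxy − (Σx)(Σy)/n = -147.1 − 61.6 = -208.7
b = Sxy/Sxx = -208.7/100.68 = -2.072904
a = ȳ − b·x̄ = 2.2 − (-2.072904)·5.6 = 13.808264
ŷ(1.1) = 13.808264 + (-2.072904)·1.1 = 11.528069
residual = y − ŷ = 12 − 11.528069 = 0.471931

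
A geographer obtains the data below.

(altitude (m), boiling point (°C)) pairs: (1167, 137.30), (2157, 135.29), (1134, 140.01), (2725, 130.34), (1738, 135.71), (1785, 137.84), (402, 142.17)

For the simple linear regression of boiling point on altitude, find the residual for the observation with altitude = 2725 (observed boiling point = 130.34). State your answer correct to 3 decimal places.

n = 7, Σx = 11108, Σy = 958.66, Σxy = 1505058.19, Σx² = 21094592
Sxx = Σx² − (Σx)²/n = 21094592 − 17626809.142857 = 3467782.857143
Sxy = Σxy − (Σx)(Σy)/n = 1505058.19 − 1521256.468571 = -16198.278571
b = Sxy/Sxx = -16198.278571/3467782.857143 = -0.004671
a = ȳ − b·x̄ = 136.951429 − (-0.004671)·1586.857143 = 144.363759
ŷ(2725) = 144.363759 + (-0.004671)·2725 = 131.635076
residual = y − ŷ = 130.34 − 131.635076 = -1.295076

-1.295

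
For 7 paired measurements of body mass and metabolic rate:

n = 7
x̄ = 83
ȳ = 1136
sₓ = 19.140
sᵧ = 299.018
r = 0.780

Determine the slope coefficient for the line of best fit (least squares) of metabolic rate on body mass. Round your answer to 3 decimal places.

12.186

b = r · sᵧ/sₓ = 0.78 · 299.018/19.14 = 12.185687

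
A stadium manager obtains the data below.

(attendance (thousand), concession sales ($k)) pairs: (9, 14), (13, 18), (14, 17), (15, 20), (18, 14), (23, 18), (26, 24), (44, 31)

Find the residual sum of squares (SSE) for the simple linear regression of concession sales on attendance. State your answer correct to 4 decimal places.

43.4635

n = 8, Σx = 162, Σy = 156, Σxy = 3552, Σx² = 4136, Σy² = 3266
Sxx = Σx² − (Σx)²/n = 4136 − 3280.5 = 855.5
Sxy = Σxy − (Σx)(Σy)/n = 3552 − 3159 = 393
Syy = Σy² − (Σy)²/n = 3266 − 3042 = 224
b = Sxy/Sxx = 393/855.5 = 0.459380
SSE = Syy − b·Sxy = 224 − 0.459380·393 = 43.463472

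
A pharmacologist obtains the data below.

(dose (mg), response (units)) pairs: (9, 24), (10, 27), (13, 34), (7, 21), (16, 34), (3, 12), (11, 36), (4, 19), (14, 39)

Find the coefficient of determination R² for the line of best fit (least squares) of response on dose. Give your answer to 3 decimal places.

0.850

n = 9, Σx = 87, Σy = 246, Σxy = 2673, Σx² = 997, Σy² = 7380
Sxx = Σx² − (Σx)²/n = 997 − 841 = 156
Sxy = Σxy − (Σx)(Σy)/n = 2673 − 2378 = 295
Syy = Σy² − (Σy)²/n = 7380 − 6724 = 656
R² = Sxy²/(Sxx·Syy) = (295)²/(156·656) = 0.850385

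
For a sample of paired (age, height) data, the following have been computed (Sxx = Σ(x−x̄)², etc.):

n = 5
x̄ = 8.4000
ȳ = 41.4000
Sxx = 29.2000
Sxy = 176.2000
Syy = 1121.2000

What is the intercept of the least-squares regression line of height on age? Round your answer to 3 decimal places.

b = Sxy/Sxx = 176.2/29.2 = 6.034247
a = ȳ − b·x̄ = 41.4 − 6.034247·8.4 = -9.287671

-9.288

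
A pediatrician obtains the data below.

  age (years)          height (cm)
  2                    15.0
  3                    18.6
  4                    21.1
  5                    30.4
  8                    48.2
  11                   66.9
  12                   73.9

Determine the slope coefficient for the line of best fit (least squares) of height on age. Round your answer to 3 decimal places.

n = 7, Σx = 45, Σy = 274.1, Σxy = 2330.5, Σx² = 383
Sxx = Σx² − (Σx)²/n = 383 − 289.285714 = 93.714286
Sxy = Σxy − (Σx)(Σy)/n = 2330.5 − 1762.071429 = 568.428571
b = Sxy/Sxx = 568.428571/93.714286 = 6.065549

6.066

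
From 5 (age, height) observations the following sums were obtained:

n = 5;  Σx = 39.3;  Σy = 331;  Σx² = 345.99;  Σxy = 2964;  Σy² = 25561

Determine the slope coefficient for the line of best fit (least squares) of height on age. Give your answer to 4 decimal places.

Sxx = Σx² − (Σx)²/n = 345.99 − 308.898 = 37.092
Sxy = Σxy − (Σx)(Σy)/n = 2964 − 2601.66 = 362.34
b = Sxy/Sxx = 362.34/37.092 = 9.768683

9.7687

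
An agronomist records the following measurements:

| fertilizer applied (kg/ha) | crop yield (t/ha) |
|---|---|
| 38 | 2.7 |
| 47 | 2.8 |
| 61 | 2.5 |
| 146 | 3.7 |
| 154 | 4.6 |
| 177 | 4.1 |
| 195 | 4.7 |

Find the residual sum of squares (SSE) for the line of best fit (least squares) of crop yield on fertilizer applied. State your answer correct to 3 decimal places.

n = 7, Σx = 818, Σy = 25.1, Σxy = 3277.5, Σx² = 121760, Σy² = 95.13
Sxx = Σx² − (Σx)²/n = 121760 − 95589.142857 = 26170.857143
Sxy = Σxy − (Σx)(Σy)/n = 3277.5 − 2933.114286 = 344.385714
Syy = Σy² − (Σy)²/n = 95.13 − 90.001429 = 5.128571
b = Sxy/Sxx = 344.385714/26170.857143 = 0.013159
SSE = Syy − b·Sxy = 5.128571 − 0.013159·344.385714 = 0.596755

0.597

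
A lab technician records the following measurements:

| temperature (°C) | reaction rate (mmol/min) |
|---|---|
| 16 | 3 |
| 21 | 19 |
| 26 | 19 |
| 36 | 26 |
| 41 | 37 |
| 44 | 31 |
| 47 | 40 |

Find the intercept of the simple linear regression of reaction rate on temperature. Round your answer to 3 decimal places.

-7.659

n = 7, Σx = 231, Σy = 175, Σxy = 6638, Σx² = 8495
Sxx = Σx² − (Σx)²/n = 8495 − 7623 = 872
Sxy = Σxy − (Σx)(Σy)/n = 6638 − 5775 = 863
b = Sxy/Sxx = 863/872 = 0.989679
a = ȳ − b·x̄ = 25 − 0.989679·33 = -7.659404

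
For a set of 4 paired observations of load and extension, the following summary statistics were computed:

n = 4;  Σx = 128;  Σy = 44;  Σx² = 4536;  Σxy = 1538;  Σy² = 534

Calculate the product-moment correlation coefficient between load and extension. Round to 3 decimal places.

Sxx = Σx² − (Σx)²/n = 4536 − 4096 = 440
Sxy = Σxy − (Σx)(Σy)/n = 1538 − 1408 = 130
Syy = Σy² − (Σy)²/n = 534 − 484 = 50
r = Sxy/√(Sxx·Syy) = 130/√(22000) = 130/148.323970 = 0.876460

0.876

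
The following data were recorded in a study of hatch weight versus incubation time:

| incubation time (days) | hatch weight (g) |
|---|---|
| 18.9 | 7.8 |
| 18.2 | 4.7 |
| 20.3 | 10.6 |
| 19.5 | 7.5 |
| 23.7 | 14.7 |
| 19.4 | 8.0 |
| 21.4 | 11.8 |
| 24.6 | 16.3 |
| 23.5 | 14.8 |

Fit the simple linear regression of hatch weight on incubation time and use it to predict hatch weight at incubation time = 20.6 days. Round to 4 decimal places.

9.9286

n = 9, Σx = 189.5, Σy = 96.2, Σxy = 2099.28, Σx² = 4034.21
Sxx = Σx² − (Σx)²/n = 4034.21 − 3990.027778 = 44.182222
Sxy = Σxy − (Σx)(Σy)/n = 2099.28 − 2025.544444 = 73.735556
b = Sxy/Sxx = 73.735556/44.182222 = 1.668896
a = ȳ − b·x̄ = 10.688889 − 1.668896·21.055556 = -24.450654
ŷ(20.6) = a + b·20.6 = -24.450654 + 1.668896·20.6 = 9.928614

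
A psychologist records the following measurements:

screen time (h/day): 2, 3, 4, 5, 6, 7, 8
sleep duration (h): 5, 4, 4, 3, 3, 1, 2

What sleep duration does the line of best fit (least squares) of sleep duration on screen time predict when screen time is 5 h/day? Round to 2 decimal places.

3.14

n = 7, Σx = 35, Σy = 22, Σxy = 94, Σx² = 203
Sxx = Σx² − (Σx)²/n = 203 − 175 = 28
Sxy = Σxy − (Σx)(Σy)/n = 94 − 110 = -16
b = Sxy/Sxx = -16/28 = -0.571429
a = ȳ − b·x̄ = 3.142857 − (-0.571429)·5 = 6
ŷ(5) = a + b·5 = 6 + (-0.571429)·5 = 3.142857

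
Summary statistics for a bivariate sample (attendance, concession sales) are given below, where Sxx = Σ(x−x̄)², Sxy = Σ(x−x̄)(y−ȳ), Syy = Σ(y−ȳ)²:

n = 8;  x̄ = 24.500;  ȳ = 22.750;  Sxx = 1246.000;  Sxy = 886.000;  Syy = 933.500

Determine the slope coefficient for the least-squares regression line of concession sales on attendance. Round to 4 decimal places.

b = Sxy/Sxx = 886/1246 = 0.711075

0.7111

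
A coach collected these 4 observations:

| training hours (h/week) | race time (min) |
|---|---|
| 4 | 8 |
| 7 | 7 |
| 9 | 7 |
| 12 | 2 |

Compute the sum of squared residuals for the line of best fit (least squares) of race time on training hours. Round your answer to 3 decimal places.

n = 4, Σx = 32, Σy = 24, Σxy = 168, Σx² = 290, Σy² = 166
Sxx = Σx² − (Σx)²/n = 290 − 256 = 34
Sxy = Σxy − (Σx)(Σy)/n = 168 − 192 = -24
Syy = Σy² − (Σy)²/n = 166 − 144 = 22
b = Sxy/Sxx = -24/34 = -0.705882
SSE = Syy − b·Sxy = 22 − (-0.705882)·(-24) = 5.058824

5.059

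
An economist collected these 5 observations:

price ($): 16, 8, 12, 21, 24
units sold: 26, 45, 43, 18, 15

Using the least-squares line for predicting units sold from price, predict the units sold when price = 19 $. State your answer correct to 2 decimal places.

23.57

n = 5, Σx = 81, Σy = 147, Σxy = 2030, Σx² = 1481
Sxx = Σx² − (Σx)²/n = 1481 − 1312.2 = 168.8
Sxy = Σxy − (Σx)(Σy)/n = 2030 − 2381.4 = -351.4
b = Sxy/Sxx = -351.4/168.8 = -2.081754
a = ȳ − b·x̄ = 29.4 − (-2.081754)·16.2 = 63.124408
ŷ(19) = a + b·19 = 63.124408 + (-2.081754)·19 = 23.571090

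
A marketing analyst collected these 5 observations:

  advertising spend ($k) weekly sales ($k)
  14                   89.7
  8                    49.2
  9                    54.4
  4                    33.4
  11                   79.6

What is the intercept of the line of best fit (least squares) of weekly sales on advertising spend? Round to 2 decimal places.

5.82

n = 5, Σx = 46, Σy = 306.3, Σxy = 3148.2, Σx² = 478
Sxx = Σx² − (Σx)²/n = 478 − 423.2 = 54.8
Sxy = Σxy − (Σx)(Σy)/n = 3148.2 − 2817.96 = 330.24
b = Sxy/Sxx = 330.24/54.8 = 6.026277
a = ȳ − b·x̄ = 61.26 − 6.026277·9.2 = 5.818248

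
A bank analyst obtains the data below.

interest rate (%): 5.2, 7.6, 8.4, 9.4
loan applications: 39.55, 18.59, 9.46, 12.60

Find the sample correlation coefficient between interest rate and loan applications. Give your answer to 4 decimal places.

n = 4, Σx = 30.6, Σy = 80.2, Σxy = 544.848, Σx² = 243.72, Σy² = 2158.0422
Sxx = Σx² − (Σx)²/n = 243.72 − 234.09 = 9.63
Sxy = Σxy − (Σx)(Σy)/n = 544.848 − 613.53 = -68.682
Syy = Σy² − (Σy)²/n = 2158.0422 − 1608.01 = 550.0322
r = Sxy/√(Sxx·Syy) = -68.682/√(5296.810086) = -68.682/72.779187 = -0.943704

-0.9437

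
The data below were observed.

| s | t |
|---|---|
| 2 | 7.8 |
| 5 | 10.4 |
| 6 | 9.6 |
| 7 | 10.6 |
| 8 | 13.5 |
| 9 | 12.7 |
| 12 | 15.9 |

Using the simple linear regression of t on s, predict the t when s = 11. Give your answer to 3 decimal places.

14.767

n = 7, Σx = 49, Σy = 80.5, Σxy = 612.5, Σx² = 403
Sxx = Σx² − (Σx)²/n = 403 − 343 = 60
Sxy = Σxy − (Σx)(Σy)/n = 612.5 − 563.5 = 49
b = Sxy/Sxx = 49/60 = 0.816667
a = ȳ − b·x̄ = 11.5 − 0.816667·7 = 5.783333
ŷ(11) = a + b·11 = 5.783333 + 0.816667·11 = 14.766667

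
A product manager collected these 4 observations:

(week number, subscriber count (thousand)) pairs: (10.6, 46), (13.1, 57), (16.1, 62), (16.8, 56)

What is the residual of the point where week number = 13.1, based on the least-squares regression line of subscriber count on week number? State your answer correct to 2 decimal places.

n = 4, Σx = 56.6, Σy = 221, Σxy = 3173.3, Σx² = 825.42
Sxx = Σx² − (Σx)²/n = 825.42 − 800.89 = 24.53
Sxy = Σxy − (Σx)(Σy)/n = 3173.3 − 3127.15 = 46.15
b = Sxy/Sxx = 46.15/24.53 = 1.881370
a = ȳ − b·x̄ = 55.25 − 1.881370·14.15 = 28.628618
ŷ(13.1) = 28.628618 + 1.881370·13.1 = 53.274562
residual = y − ŷ = 57 − 53.274562 = 3.725438

3.73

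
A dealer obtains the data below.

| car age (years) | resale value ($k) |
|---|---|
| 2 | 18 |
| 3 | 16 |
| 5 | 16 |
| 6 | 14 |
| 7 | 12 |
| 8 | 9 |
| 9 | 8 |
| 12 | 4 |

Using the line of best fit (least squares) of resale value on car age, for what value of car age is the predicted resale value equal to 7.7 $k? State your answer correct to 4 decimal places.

n = 8, Σx = 52, Σy = 97, Σxy = 524, Σx² = 412
Sxx = Σx² − (Σx)²/n = 412 − 338 = 74
Sxy = Σxy − (Σx)(Σy)/n = 524 − 630.5 = -106.5
b = Sxy/Sxx = -106.5/74 = -1.439189
a = ȳ − b·x̄ = 12.125 − (-1.439189)·6.5 = 21.479730
Set a + b·x = 7.7: x = (7.7 − 21.479730) / (-1.439189) = 9.574648

9.5746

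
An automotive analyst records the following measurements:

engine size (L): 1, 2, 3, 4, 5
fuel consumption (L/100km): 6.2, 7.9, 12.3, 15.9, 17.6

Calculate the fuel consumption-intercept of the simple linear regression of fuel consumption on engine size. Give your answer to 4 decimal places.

2.7400

n = 5, Σx = 15, Σy = 59.9, Σxy = 210.5, Σx² = 55
Sxx = Σx² − (Σx)²/n = 55 − 45 = 10
Sxy = Σxy − (Σx)(Σy)/n = 210.5 − 179.7 = 30.8
b = Sxy/Sxx = 30.8/10 = 3.08
a = ȳ − b·x̄ = 11.98 − 3.08·3 = 2.74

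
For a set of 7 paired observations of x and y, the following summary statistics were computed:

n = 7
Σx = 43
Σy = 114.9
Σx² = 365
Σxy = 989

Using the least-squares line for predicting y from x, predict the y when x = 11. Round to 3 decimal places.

Sxx = Σx² − (Σx)²/n = 365 − 264.142857 = 100.857143
Sxy = Σxy − (Σx)(Σy)/n = 989 − 705.814286 = 283.185714
b = Sxy/Sxx = 283.185714/100.857143 = 2.807790
a = ȳ − b·x̄ = 16.414286 − 2.807790·6.142857 = -0.833569
ŷ(11) = a + b·11 = -0.833569 + 2.807790·11 = 30.052125

30.052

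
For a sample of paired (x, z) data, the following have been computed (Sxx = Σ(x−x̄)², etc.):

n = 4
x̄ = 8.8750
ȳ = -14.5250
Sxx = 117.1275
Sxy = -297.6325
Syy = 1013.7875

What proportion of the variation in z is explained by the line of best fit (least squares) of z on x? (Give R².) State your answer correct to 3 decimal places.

0.746

R² = Sxy²/(Sxx·Syy) = (-297.6325)²/(117.1275·1013.7875) = 0.746028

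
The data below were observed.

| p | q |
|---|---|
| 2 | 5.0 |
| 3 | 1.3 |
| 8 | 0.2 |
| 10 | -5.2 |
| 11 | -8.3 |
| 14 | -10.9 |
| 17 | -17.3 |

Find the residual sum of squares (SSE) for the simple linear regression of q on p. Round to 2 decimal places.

n = 7, Σx = 65, Σy = -35.2, Σxy = -574.5, Σx² = 783, Σy² = 540.76
Sxx = Σx² − (Σx)²/n = 783 − 603.571429 = 179.428571
Sxy = Σxy − (Σx)(Σy)/n = -574.5 − (-326.857143) = -247.642857
Syy = Σy² − (Σy)²/n = 540.76 − 177.005714 = 363.754286
b = Sxy/Sxx = -247.642857/179.428571 = -1.380175
SSE = Syy − b·Sxy = 363.754286 − (-1.380175)·(-247.642857) = 21.963766

21.96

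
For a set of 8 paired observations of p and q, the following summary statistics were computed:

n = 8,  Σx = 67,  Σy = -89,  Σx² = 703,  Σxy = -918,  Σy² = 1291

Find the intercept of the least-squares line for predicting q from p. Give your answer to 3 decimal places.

Sxx = Σx² − (Σx)²/n = 703 − 561.125 = 141.875
Sxy = Σxy − (Σx)(Σy)/n = -918 − (-745.375) = -172.625
b = Sxy/Sxx = -172.625/141.875 = -1.216740
a = ȳ − b·x̄ = -11.125 − (-1.216740)·8.375 = -0.934802

-0.935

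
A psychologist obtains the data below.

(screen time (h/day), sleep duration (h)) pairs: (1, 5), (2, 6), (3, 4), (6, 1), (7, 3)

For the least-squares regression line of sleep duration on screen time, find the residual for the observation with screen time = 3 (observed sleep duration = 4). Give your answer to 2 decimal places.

n = 5, Σx = 19, Σy = 19, Σxy = 56, Σx² = 99
Sxx = Σx² − (Σx)²/n = 99 − 72.2 = 26.8
Sxy = Σxy − (Σx)(Σy)/n = 56 − 72.2 = -16.2
b = Sxy/Sxx = -16.2/26.8 = -0.604478
a = ȳ − b·x̄ = 3.8 − (-0.604478)·3.8 = 6.097015
ŷ(3) = 6.097015 + (-0.604478)·3 = 4.283582
residual = y − ŷ = 4 − 4.283582 = -0.283582

-0.28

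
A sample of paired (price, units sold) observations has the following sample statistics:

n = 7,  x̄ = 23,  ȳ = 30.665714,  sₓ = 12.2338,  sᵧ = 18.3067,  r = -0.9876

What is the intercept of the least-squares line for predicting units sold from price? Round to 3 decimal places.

b = r · sᵧ/sₓ = -0.9876 · 18.3067/12.2338 = -1.477848
a = ȳ − b·x̄ = 30.665714 − (-1.477848)·23 = 64.656218

64.656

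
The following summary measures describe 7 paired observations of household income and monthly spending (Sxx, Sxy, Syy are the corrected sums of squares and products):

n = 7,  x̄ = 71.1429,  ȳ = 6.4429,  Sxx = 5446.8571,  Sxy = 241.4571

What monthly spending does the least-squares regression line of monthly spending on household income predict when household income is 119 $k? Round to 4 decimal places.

8.5644

b = Sxy/Sxx = 241.4571/5446.8571 = 0.044330
a = ȳ − b·x̄ = 6.4429 − 0.044330·71.1429 = 3.289162
ŷ(119) = a + b·119 = 3.289162 + 0.044330·119 = 8.564387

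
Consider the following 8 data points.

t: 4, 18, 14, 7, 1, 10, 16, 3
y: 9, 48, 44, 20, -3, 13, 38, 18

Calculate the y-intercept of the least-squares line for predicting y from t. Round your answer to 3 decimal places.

-0.284

n = 8, Σx = 73, Σy = 187, Σxy = 2445, Σx² = 951
Sxx = Σx² − (Σx)²/n = 951 − 666.125 = 284.875
Sxy = Σxy − (Σx)(Σy)/n = 2445 − 1706.375 = 738.625
b = Sxy/Sxx = 738.625/284.875 = 2.592804
a = ȳ − b·x̄ = 23.375 − 2.592804·9.125 = -0.284335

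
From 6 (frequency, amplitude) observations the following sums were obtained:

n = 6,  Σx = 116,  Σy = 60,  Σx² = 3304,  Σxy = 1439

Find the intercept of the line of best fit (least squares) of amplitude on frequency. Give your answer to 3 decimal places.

4.918

Sxx = Σx² − (Σx)²/n = 3304 − 2242.666667 = 1061.333333
Sxy = Σxy − (Σx)(Σy)/n = 1439 − 1160 = 279
b = Sxy/Sxx = 279/1061.333333 = 0.262877
a = ȳ − b·x̄ = 10 − 0.262877·19.333333 = 4.917714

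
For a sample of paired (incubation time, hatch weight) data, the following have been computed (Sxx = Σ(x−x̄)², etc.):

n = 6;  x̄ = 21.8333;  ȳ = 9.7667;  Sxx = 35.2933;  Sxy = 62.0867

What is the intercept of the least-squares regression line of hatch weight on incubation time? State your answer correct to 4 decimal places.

-28.6417

b = Sxy/Sxx = 62.0867/35.2933 = 1.759164
a = ȳ − b·x̄ = 9.7667 − 1.759164·21.8333 = -28.641654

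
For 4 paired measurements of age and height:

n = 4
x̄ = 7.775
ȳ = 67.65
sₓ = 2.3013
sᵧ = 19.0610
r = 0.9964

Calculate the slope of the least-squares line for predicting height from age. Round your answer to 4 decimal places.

b = r · sᵧ/sₓ = 0.9964 · 19.061/2.3013 = 8.252892

8.2529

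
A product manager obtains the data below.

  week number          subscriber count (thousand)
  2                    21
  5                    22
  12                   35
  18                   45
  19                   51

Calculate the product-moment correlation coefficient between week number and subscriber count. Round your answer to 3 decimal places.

n = 5, Σx = 56, Σy = 174, Σxy = 2351, Σx² = 858, Σy² = 6776
Sxx = Σx² − (Σx)²/n = 858 − 627.2 = 230.8
Sxy = Σxy − (Σx)(Σy)/n = 2351 − 1948.8 = 402.2
Syy = Σy² − (Σy)²/n = 6776 − 6055.2 = 720.8
r = Sxy/√(Sxx·Syy) = 402.2/√(166360.64) = 402.2/407.873314 = 0.986091

0.986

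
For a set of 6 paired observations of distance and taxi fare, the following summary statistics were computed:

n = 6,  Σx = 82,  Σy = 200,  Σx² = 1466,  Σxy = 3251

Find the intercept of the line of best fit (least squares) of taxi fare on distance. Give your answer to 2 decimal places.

Sxx = Σx² − (Σx)²/n = 1466 − 1120.666667 = 345.333333
Sxy = Σxy − (Σx)(Σy)/n = 3251 − 2733.333333 = 517.666667
b = Sxy/Sxx = 517.666667/345.333333 = 1.499035
a = ȳ − b·x̄ = 33.333333 − 1.499035·13.666667 = 12.846525

12.85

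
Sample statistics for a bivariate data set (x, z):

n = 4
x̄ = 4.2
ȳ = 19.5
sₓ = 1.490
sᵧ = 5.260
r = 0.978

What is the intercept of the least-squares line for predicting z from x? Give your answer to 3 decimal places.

b = r · sᵧ/sₓ = 0.978 · 5.26/1.49 = 3.452537
a = ȳ − b·x̄ = 19.5 − 3.452537·4.2 = 4.999345

4.999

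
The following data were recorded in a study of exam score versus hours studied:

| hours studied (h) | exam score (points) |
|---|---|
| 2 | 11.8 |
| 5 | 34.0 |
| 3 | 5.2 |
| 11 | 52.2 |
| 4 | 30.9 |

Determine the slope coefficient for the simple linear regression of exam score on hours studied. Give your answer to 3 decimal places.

n = 5, Σx = 25, Σy = 134.1, Σxy = 907, Σx² = 175
Sxx = Σx² − (Σx)²/n = 175 − 125 = 50
Sxy = Σxy − (Σx)(Σy)/n = 907 − 670.5 = 236.5
b = Sxy/Sxx = 236.5/50 = 4.73

4.730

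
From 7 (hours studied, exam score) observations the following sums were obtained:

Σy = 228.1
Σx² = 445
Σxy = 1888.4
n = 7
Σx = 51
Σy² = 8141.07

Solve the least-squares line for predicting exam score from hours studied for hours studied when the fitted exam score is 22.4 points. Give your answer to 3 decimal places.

3.984

Sxx = Σx² − (Σx)²/n = 445 − 371.571429 = 73.428571
Sxy = Σxy − (Σx)(Σy)/n = 1888.4 − 1661.871429 = 226.528571
b = Sxy/Sxx = 226.528571/73.428571 = 3.085019
a = ȳ − b·x̄ = 32.585714 − 3.085019·7.285714 = 10.109144
Set a + b·x = 22.4: x = (22.4 − 10.109144) / 3.085019 = 3.984045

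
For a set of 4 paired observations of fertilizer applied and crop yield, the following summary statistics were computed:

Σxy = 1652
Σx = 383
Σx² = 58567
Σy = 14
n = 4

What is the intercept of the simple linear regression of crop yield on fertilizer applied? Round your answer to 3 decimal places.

Sxx = Σx² − (Σx)²/n = 58567 − 36672.25 = 21894.75
Sxy = Σxy − (Σx)(Σy)/n = 1652 − 1340.5 = 311.5
b = Sxy/Sxx = 311.5/21894.75 = 0.014227
a = ȳ − b·x̄ = 3.5 − 0.014227·95.75 = 2.137750

2.138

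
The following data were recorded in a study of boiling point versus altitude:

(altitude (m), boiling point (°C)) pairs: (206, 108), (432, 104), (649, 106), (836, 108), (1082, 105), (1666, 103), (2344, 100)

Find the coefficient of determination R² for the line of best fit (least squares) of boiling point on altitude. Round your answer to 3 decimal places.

n = 7, Σx = 7215, Σy = 734, Σxy = 745866, Σx² = 10789773, Σy² = 77014
Sxx = Σx² − (Σx)²/n = 10789773 − 7436603.571429 = 3353169.428571
Sxy = Σxy − (Σx)(Σy)/n = 745866 − 756544.285714 = -10678.285714
Syy = Σy² − (Σy)²/n = 77014 − 76965.142857 = 48.857143
R² = Sxy²/(Sxx·Syy) = (-10678.285714)²/(3353169.428571·48.857143) = 0.696016

0.696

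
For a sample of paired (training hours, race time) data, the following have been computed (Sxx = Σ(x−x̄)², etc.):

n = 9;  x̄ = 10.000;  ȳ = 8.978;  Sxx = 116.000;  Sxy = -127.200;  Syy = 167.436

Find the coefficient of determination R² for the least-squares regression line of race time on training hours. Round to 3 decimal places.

0.833

R² = Sxy²/(Sxx·Syy) = (-127.2)²/(116·167.436) = 0.833043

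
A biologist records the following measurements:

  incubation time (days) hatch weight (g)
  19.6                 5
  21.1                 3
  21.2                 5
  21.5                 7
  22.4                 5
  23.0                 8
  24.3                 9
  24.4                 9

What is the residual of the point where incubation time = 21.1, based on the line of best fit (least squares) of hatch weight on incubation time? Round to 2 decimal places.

-2.22

n = 8, Σx = 177.5, Σy = 51, Σxy = 1152.1, Σx² = 3957.67
Sxx = Σx² − (Σx)²/n = 3957.67 − 3938.28125 = 19.38875
Sxy = Σxy − (Σx)(Σy)/n = 1152.1 − 1131.5625 = 20.5375
b = Sxy/Sxx = 20.5375/19.38875 = 1.059248
a = ȳ − b·x̄ = 6.375 − 1.059248·22.1875 = -17.127071
ŷ(21.1) = -17.127071 + 1.059248·21.1 = 5.223068
residual = y − ŷ = 3 − 5.223068 = -2.223068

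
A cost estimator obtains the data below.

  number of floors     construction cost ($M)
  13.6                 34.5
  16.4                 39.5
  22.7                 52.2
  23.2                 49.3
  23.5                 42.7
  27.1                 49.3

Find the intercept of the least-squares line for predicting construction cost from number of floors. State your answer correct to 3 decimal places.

20.460

n = 6, Σx = 126.5, Σy = 267.5, Σxy = 5785.18, Σx² = 2794.11
Sxx = Σx² − (Σx)²/n = 2794.11 − 2667.041667 = 127.068333
Sxy = Σxy − (Σx)(Σy)/n = 5785.18 − 5639.791667 = 145.388333
b = Sxy/Sxx = 145.388333/127.068333 = 1.144174
a = ȳ − b·x̄ = 44.583333 − 1.144174·21.083333 = 20.460323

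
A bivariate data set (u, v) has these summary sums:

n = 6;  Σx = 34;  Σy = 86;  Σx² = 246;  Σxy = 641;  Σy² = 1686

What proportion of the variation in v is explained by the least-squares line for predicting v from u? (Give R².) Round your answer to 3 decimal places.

0.977

Sxx = Σx² − (Σx)²/n = 246 − 192.666667 = 53.333333
Sxy = Σxy − (Σx)(Σy)/n = 641 − 487.333333 = 153.666667
Syy = Σy² − (Σy)²/n = 1686 − 1232.666667 = 453.333333
R² = Sxy²/(Sxx·Syy) = (153.666667)²/(53.333333·453.333333) = 0.976659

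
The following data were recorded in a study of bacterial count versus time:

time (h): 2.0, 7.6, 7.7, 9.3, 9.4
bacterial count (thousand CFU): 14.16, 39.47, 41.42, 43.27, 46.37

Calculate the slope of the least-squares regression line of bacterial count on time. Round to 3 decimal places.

n = 5, Σx = 36, Σy = 184.69, Σxy = 1485.515, Σx² = 295.9
Sxx = Σx² − (Σx)²/n = 295.9 − 259.2 = 36.7
Sxy = Σxy − (Σx)(Σy)/n = 1485.515 − 1329.768 = 155.747
b = Sxy/Sxx = 155.747/36.7 = 4.243787

4.244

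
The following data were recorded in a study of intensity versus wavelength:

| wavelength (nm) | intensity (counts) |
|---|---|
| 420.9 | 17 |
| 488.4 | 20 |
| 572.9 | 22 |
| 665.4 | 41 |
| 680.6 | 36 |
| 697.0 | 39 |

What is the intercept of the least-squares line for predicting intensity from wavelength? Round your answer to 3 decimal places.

n = 6, Σx = 3525.2, Σy = 175, Σxy = 108493.1, Σx² = 2135688.3
Sxx = Σx² − (Σx)²/n = 2135688.3 − 2071172.506667 = 64515.793333
Sxy = Σxy − (Σx)(Σy)/n = 108493.1 − 102818.333333 = 5674.766667
b = Sxy/Sxx = 5674.766667/64515.793333 = 0.087959
a = ȳ − b·x̄ = 29.166667 − 0.087959·587.533333 = -22.512378

-22.512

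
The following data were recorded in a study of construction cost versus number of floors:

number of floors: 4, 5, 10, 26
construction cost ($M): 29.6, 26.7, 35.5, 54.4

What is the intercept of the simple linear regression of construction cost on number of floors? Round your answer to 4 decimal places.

n = 4, Σx = 45, Σy = 146.2, Σxy = 2021.3, Σx² = 817
Sxx = Σx² − (Σx)²/n = 817 − 506.25 = 310.75
Sxy = Σxy − (Σx)(Σy)/n = 2021.3 − 1644.75 = 376.55
b = Sxy/Sxx = 376.55/310.75 = 1.211746
a = ȳ − b·x̄ = 36.55 − 1.211746·11.25 = 22.917860

22.9179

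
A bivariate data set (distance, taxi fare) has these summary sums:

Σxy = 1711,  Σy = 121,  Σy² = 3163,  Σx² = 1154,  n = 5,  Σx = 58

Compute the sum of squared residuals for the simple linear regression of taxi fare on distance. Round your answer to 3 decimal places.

Sxx = Σx² − (Σx)²/n = 1154 − 672.8 = 481.2
Sxy = Σxy − (Σx)(Σy)/n = 1711 − 1403.6 = 307.4
Syy = Σy² − (Σy)²/n = 3163 − 2928.2 = 234.8
b = Sxy/Sxx = 307.4/481.2 = 0.638820
SSE = Syy − b·Sxy = 234.8 − 0.638820·307.4 = 38.426850

38.427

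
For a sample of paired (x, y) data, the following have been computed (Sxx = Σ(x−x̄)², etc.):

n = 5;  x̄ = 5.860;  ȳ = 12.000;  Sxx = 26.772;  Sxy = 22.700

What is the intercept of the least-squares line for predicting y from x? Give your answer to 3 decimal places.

7.031

b = Sxy/Sxx = 22.7/26.772 = 0.847901
a = ȳ − b·x̄ = 12 − 0.847901·5.86 = 7.031301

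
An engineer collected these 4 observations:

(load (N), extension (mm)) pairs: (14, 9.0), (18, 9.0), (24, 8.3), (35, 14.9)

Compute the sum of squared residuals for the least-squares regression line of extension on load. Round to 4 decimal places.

n = 4, Σx = 91, Σy = 41.2, Σxy = 1008.7, Σx² = 2321, Σy² = 452.9
Sxx = Σx² − (Σx)²/n = 2321 − 2070.25 = 250.75
Sxy = Σxy − (Σx)(Σy)/n = 1008.7 − 937.3 = 71.4
Syy = Σy² − (Σy)²/n = 452.9 − 424.36 = 28.54
b = Sxy/Sxx = 71.4/250.75 = 0.284746
SSE = Syy − b·Sxy = 28.54 − 0.284746·71.4 = 8.209153

8.2092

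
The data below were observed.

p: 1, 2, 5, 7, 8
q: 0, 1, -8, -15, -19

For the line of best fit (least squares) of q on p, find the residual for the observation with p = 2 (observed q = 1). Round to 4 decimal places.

n = 5, Σx = 23, Σy = -41, Σxy = -295, Σx² = 143
Sxx = Σx² − (Σx)²/n = 143 − 105.8 = 37.2
Sxy = Σxy − (Σx)(Σy)/n = -295 − (-188.6) = -106.4
b = Sxy/Sxx = -106.4/37.2 = -2.860215
a = ȳ − b·x̄ = -8.2 − (-2.860215)·4.6 = 4.956989
ŷ(2) = 4.956989 + (-2.860215)·2 = -0.763441
residual = y − ŷ = 1 − (-0.763441) = 1.763441

1.7634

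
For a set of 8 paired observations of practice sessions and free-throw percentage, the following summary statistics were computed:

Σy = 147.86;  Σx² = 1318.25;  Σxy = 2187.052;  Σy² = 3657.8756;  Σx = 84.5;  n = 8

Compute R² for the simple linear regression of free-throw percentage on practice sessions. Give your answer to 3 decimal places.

0.993

Sxx = Σx² − (Σx)²/n = 1318.25 − 892.53125 = 425.71875
Sxy = Σxy − (Σx)(Σy)/n = 2187.052 − 1561.77125 = 625.28075
Syy = Σy² − (Σy)²/n = 3657.8756 − 2732.82245 = 925.05315
R² = Sxy²/(Sxx·Syy) = (625.28075)²/(425.71875·925.05315) = 0.992797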